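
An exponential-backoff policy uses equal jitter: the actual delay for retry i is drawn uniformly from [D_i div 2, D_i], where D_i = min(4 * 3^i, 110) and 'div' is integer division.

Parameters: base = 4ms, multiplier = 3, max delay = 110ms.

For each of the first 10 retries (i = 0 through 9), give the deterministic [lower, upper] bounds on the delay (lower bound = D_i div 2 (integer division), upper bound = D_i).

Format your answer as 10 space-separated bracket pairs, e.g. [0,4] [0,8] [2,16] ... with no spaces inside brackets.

Computing bounds per retry:
  i=0: D_i=min(4*3^0,110)=4, bounds=[2,4]
  i=1: D_i=min(4*3^1,110)=12, bounds=[6,12]
  i=2: D_i=min(4*3^2,110)=36, bounds=[18,36]
  i=3: D_i=min(4*3^3,110)=108, bounds=[54,108]
  i=4: D_i=min(4*3^4,110)=110, bounds=[55,110]
  i=5: D_i=min(4*3^5,110)=110, bounds=[55,110]
  i=6: D_i=min(4*3^6,110)=110, bounds=[55,110]
  i=7: D_i=min(4*3^7,110)=110, bounds=[55,110]
  i=8: D_i=min(4*3^8,110)=110, bounds=[55,110]
  i=9: D_i=min(4*3^9,110)=110, bounds=[55,110]

Answer: [2,4] [6,12] [18,36] [54,108] [55,110] [55,110] [55,110] [55,110] [55,110] [55,110]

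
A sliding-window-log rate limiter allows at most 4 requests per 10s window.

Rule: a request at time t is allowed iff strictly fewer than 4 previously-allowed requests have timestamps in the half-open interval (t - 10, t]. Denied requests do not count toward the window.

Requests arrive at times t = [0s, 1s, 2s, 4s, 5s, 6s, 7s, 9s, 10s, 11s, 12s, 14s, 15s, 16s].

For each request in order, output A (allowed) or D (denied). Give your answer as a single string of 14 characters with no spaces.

Answer: AAAADDDDAAAADD

Derivation:
Tracking allowed requests in the window:
  req#1 t=0s: ALLOW
  req#2 t=1s: ALLOW
  req#3 t=2s: ALLOW
  req#4 t=4s: ALLOW
  req#5 t=5s: DENY
  req#6 t=6s: DENY
  req#7 t=7s: DENY
  req#8 t=9s: DENY
  req#9 t=10s: ALLOW
  req#10 t=11s: ALLOW
  req#11 t=12s: ALLOW
  req#12 t=14s: ALLOW
  req#13 t=15s: DENY
  req#14 t=16s: DENY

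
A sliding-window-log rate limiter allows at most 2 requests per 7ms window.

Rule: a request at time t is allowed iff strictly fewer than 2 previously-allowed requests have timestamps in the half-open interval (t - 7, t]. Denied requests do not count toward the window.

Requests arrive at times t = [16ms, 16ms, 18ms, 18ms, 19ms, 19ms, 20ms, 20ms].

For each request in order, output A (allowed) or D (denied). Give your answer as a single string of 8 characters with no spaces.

Tracking allowed requests in the window:
  req#1 t=16ms: ALLOW
  req#2 t=16ms: ALLOW
  req#3 t=18ms: DENY
  req#4 t=18ms: DENY
  req#5 t=19ms: DENY
  req#6 t=19ms: DENY
  req#7 t=20ms: DENY
  req#8 t=20ms: DENY

Answer: AADDDDDD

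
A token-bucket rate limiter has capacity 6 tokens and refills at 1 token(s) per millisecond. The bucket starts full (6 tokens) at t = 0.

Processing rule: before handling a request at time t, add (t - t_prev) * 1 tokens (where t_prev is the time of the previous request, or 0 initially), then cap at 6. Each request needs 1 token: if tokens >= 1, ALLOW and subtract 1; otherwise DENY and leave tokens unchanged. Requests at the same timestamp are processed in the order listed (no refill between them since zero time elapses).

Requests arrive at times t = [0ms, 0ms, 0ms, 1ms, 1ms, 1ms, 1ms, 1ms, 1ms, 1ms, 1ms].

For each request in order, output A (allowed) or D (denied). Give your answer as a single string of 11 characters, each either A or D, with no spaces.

Simulating step by step:
  req#1 t=0ms: ALLOW
  req#2 t=0ms: ALLOW
  req#3 t=0ms: ALLOW
  req#4 t=1ms: ALLOW
  req#5 t=1ms: ALLOW
  req#6 t=1ms: ALLOW
  req#7 t=1ms: ALLOW
  req#8 t=1ms: DENY
  req#9 t=1ms: DENY
  req#10 t=1ms: DENY
  req#11 t=1ms: DENY

Answer: AAAAAAADDDD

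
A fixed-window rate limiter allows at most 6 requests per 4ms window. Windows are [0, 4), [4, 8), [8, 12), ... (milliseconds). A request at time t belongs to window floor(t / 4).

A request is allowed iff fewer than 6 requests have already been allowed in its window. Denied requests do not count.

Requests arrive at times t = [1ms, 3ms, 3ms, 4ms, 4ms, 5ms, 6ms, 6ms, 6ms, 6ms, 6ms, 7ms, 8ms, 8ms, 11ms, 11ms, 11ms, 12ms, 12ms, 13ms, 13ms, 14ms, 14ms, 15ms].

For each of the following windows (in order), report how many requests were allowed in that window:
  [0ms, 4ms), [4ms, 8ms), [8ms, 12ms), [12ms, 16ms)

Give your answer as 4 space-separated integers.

Processing requests:
  req#1 t=1ms (window 0): ALLOW
  req#2 t=3ms (window 0): ALLOW
  req#3 t=3ms (window 0): ALLOW
  req#4 t=4ms (window 1): ALLOW
  req#5 t=4ms (window 1): ALLOW
  req#6 t=5ms (window 1): ALLOW
  req#7 t=6ms (window 1): ALLOW
  req#8 t=6ms (window 1): ALLOW
  req#9 t=6ms (window 1): ALLOW
  req#10 t=6ms (window 1): DENY
  req#11 t=6ms (window 1): DENY
  req#12 t=7ms (window 1): DENY
  req#13 t=8ms (window 2): ALLOW
  req#14 t=8ms (window 2): ALLOW
  req#15 t=11ms (window 2): ALLOW
  req#16 t=11ms (window 2): ALLOW
  req#17 t=11ms (window 2): ALLOW
  req#18 t=12ms (window 3): ALLOW
  req#19 t=12ms (window 3): ALLOW
  req#20 t=13ms (window 3): ALLOW
  req#21 t=13ms (window 3): ALLOW
  req#22 t=14ms (window 3): ALLOW
  req#23 t=14ms (window 3): ALLOW
  req#24 t=15ms (window 3): DENY

Allowed counts by window: 3 6 5 6

Answer: 3 6 5 6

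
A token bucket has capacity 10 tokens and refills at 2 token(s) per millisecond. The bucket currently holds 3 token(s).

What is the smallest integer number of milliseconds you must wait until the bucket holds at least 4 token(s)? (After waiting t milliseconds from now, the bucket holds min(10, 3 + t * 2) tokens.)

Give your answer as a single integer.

Need 3 + t * 2 >= 4, so t >= 1/2.
Smallest integer t = ceil(1/2) = 1.

Answer: 1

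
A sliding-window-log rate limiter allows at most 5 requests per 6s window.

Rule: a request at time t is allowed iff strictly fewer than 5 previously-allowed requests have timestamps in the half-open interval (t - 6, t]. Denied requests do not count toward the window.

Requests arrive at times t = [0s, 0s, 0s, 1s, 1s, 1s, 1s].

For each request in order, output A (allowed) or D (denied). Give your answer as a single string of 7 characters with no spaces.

Tracking allowed requests in the window:
  req#1 t=0s: ALLOW
  req#2 t=0s: ALLOW
  req#3 t=0s: ALLOW
  req#4 t=1s: ALLOW
  req#5 t=1s: ALLOW
  req#6 t=1s: DENY
  req#7 t=1s: DENY

Answer: AAAAADD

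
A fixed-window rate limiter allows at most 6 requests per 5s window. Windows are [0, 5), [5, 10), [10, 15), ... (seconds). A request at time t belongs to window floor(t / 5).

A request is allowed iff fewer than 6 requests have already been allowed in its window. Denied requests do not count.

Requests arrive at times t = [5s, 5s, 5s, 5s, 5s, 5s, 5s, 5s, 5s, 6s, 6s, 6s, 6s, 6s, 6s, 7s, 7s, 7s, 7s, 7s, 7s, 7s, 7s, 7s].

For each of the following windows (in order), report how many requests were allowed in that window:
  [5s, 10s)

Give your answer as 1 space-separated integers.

Answer: 6

Derivation:
Processing requests:
  req#1 t=5s (window 1): ALLOW
  req#2 t=5s (window 1): ALLOW
  req#3 t=5s (window 1): ALLOW
  req#4 t=5s (window 1): ALLOW
  req#5 t=5s (window 1): ALLOW
  req#6 t=5s (window 1): ALLOW
  req#7 t=5s (window 1): DENY
  req#8 t=5s (window 1): DENY
  req#9 t=5s (window 1): DENY
  req#10 t=6s (window 1): DENY
  req#11 t=6s (window 1): DENY
  req#12 t=6s (window 1): DENY
  req#13 t=6s (window 1): DENY
  req#14 t=6s (window 1): DENY
  req#15 t=6s (window 1): DENY
  req#16 t=7s (window 1): DENY
  req#17 t=7s (window 1): DENY
  req#18 t=7s (window 1): DENY
  req#19 t=7s (window 1): DENY
  req#20 t=7s (window 1): DENY
  req#21 t=7s (window 1): DENY
  req#22 t=7s (window 1): DENY
  req#23 t=7s (window 1): DENY
  req#24 t=7s (window 1): DENY

Allowed counts by window: 6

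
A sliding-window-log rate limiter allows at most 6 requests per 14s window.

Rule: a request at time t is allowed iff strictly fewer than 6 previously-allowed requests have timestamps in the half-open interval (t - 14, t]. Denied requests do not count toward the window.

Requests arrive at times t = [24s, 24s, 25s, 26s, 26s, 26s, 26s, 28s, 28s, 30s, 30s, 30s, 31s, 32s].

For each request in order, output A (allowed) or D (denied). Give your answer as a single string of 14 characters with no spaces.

Tracking allowed requests in the window:
  req#1 t=24s: ALLOW
  req#2 t=24s: ALLOW
  req#3 t=25s: ALLOW
  req#4 t=26s: ALLOW
  req#5 t=26s: ALLOW
  req#6 t=26s: ALLOW
  req#7 t=26s: DENY
  req#8 t=28s: DENY
  req#9 t=28s: DENY
  req#10 t=30s: DENY
  req#11 t=30s: DENY
  req#12 t=30s: DENY
  req#13 t=31s: DENY
  req#14 t=32s: DENY

Answer: AAAAAADDDDDDDD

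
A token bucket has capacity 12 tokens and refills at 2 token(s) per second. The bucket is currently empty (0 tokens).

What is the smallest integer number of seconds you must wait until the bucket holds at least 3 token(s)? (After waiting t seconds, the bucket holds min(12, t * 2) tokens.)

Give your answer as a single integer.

Need t * 2 >= 3, so t >= 3/2.
Smallest integer t = ceil(3/2) = 2.

Answer: 2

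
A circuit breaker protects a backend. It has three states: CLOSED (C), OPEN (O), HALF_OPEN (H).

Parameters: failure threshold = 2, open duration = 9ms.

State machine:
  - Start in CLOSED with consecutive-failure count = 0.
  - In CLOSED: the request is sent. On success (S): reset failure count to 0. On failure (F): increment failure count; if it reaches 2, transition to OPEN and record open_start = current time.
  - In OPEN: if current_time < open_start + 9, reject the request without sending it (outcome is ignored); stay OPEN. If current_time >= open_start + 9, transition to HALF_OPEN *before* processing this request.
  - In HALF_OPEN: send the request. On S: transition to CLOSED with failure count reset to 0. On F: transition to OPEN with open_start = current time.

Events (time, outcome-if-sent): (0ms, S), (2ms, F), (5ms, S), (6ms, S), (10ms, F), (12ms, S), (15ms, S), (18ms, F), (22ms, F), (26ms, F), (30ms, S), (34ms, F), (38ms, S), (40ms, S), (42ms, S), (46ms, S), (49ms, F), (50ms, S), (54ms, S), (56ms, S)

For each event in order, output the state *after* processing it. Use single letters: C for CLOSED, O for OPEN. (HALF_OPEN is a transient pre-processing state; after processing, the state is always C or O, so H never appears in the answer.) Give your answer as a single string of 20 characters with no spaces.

Answer: CCCCCCCCOOOOOOOCCCCC

Derivation:
State after each event:
  event#1 t=0ms outcome=S: state=CLOSED
  event#2 t=2ms outcome=F: state=CLOSED
  event#3 t=5ms outcome=S: state=CLOSED
  event#4 t=6ms outcome=S: state=CLOSED
  event#5 t=10ms outcome=F: state=CLOSED
  event#6 t=12ms outcome=S: state=CLOSED
  event#7 t=15ms outcome=S: state=CLOSED
  event#8 t=18ms outcome=F: state=CLOSED
  event#9 t=22ms outcome=F: state=OPEN
  event#10 t=26ms outcome=F: state=OPEN
  event#11 t=30ms outcome=S: state=OPEN
  event#12 t=34ms outcome=F: state=OPEN
  event#13 t=38ms outcome=S: state=OPEN
  event#14 t=40ms outcome=S: state=OPEN
  event#15 t=42ms outcome=S: state=OPEN
  event#16 t=46ms outcome=S: state=CLOSED
  event#17 t=49ms outcome=F: state=CLOSED
  event#18 t=50ms outcome=S: state=CLOSED
  event#19 t=54ms outcome=S: state=CLOSED
  event#20 t=56ms outcome=S: state=CLOSED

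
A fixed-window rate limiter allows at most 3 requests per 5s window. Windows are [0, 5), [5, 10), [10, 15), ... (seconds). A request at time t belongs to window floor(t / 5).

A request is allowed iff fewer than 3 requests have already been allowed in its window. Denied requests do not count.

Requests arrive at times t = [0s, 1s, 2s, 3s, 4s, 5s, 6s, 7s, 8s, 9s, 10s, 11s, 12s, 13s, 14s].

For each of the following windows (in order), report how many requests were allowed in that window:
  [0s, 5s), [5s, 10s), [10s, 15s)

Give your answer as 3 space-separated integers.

Answer: 3 3 3

Derivation:
Processing requests:
  req#1 t=0s (window 0): ALLOW
  req#2 t=1s (window 0): ALLOW
  req#3 t=2s (window 0): ALLOW
  req#4 t=3s (window 0): DENY
  req#5 t=4s (window 0): DENY
  req#6 t=5s (window 1): ALLOW
  req#7 t=6s (window 1): ALLOW
  req#8 t=7s (window 1): ALLOW
  req#9 t=8s (window 1): DENY
  req#10 t=9s (window 1): DENY
  req#11 t=10s (window 2): ALLOW
  req#12 t=11s (window 2): ALLOW
  req#13 t=12s (window 2): ALLOW
  req#14 t=13s (window 2): DENY
  req#15 t=14s (window 2): DENY

Allowed counts by window: 3 3 3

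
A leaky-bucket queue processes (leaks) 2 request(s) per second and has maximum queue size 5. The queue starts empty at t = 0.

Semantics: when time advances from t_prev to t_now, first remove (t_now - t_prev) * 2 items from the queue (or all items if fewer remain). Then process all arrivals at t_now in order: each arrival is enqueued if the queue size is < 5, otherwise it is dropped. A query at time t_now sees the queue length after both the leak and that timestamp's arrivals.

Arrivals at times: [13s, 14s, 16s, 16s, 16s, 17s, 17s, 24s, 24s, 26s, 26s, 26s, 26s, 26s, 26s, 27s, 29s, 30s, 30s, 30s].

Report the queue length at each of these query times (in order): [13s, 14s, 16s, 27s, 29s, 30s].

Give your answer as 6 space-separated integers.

Queue lengths at query times:
  query t=13s: backlog = 1
  query t=14s: backlog = 1
  query t=16s: backlog = 3
  query t=27s: backlog = 4
  query t=29s: backlog = 1
  query t=30s: backlog = 3

Answer: 1 1 3 4 1 3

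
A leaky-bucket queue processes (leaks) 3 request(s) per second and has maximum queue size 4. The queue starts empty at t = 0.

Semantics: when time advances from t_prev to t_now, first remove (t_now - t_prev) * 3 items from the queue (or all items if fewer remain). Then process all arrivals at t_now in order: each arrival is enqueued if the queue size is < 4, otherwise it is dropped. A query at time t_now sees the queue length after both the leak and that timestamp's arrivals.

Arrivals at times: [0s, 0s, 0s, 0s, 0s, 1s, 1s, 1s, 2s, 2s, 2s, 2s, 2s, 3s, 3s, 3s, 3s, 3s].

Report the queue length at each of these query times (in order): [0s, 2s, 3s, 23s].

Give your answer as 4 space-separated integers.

Answer: 4 4 4 0

Derivation:
Queue lengths at query times:
  query t=0s: backlog = 4
  query t=2s: backlog = 4
  query t=3s: backlog = 4
  query t=23s: backlog = 0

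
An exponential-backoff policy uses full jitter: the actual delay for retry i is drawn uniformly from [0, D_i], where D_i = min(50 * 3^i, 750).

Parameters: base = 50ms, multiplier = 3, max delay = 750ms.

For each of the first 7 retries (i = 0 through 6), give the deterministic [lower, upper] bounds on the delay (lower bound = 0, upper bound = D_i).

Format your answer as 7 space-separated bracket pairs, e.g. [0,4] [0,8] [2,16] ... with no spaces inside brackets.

Computing bounds per retry:
  i=0: D_i=min(50*3^0,750)=50, bounds=[0,50]
  i=1: D_i=min(50*3^1,750)=150, bounds=[0,150]
  i=2: D_i=min(50*3^2,750)=450, bounds=[0,450]
  i=3: D_i=min(50*3^3,750)=750, bounds=[0,750]
  i=4: D_i=min(50*3^4,750)=750, bounds=[0,750]
  i=5: D_i=min(50*3^5,750)=750, bounds=[0,750]
  i=6: D_i=min(50*3^6,750)=750, bounds=[0,750]

Answer: [0,50] [0,150] [0,450] [0,750] [0,750] [0,750] [0,750]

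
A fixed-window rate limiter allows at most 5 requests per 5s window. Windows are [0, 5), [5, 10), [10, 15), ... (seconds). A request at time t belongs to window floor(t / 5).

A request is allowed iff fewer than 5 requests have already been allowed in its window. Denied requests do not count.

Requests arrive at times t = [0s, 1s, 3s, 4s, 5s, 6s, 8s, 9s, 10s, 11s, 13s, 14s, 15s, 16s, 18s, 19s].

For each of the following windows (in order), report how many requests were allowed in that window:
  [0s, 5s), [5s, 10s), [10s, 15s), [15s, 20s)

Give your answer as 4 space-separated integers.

Processing requests:
  req#1 t=0s (window 0): ALLOW
  req#2 t=1s (window 0): ALLOW
  req#3 t=3s (window 0): ALLOW
  req#4 t=4s (window 0): ALLOW
  req#5 t=5s (window 1): ALLOW
  req#6 t=6s (window 1): ALLOW
  req#7 t=8s (window 1): ALLOW
  req#8 t=9s (window 1): ALLOW
  req#9 t=10s (window 2): ALLOW
  req#10 t=11s (window 2): ALLOW
  req#11 t=13s (window 2): ALLOW
  req#12 t=14s (window 2): ALLOW
  req#13 t=15s (window 3): ALLOW
  req#14 t=16s (window 3): ALLOW
  req#15 t=18s (window 3): ALLOW
  req#16 t=19s (window 3): ALLOW

Allowed counts by window: 4 4 4 4

Answer: 4 4 4 4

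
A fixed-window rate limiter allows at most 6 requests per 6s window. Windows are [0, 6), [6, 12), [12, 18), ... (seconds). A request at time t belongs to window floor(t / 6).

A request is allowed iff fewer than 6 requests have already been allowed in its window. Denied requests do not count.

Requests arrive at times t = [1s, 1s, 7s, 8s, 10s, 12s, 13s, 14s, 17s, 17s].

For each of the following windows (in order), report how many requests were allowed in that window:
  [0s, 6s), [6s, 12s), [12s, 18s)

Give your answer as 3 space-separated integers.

Processing requests:
  req#1 t=1s (window 0): ALLOW
  req#2 t=1s (window 0): ALLOW
  req#3 t=7s (window 1): ALLOW
  req#4 t=8s (window 1): ALLOW
  req#5 t=10s (window 1): ALLOW
  req#6 t=12s (window 2): ALLOW
  req#7 t=13s (window 2): ALLOW
  req#8 t=14s (window 2): ALLOW
  req#9 t=17s (window 2): ALLOW
  req#10 t=17s (window 2): ALLOW

Allowed counts by window: 2 3 5

Answer: 2 3 5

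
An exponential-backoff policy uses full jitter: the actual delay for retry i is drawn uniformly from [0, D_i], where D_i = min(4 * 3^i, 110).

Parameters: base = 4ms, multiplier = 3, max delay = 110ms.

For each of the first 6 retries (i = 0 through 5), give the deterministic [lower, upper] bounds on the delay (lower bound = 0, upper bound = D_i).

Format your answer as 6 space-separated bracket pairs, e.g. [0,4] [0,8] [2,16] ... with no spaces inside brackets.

Computing bounds per retry:
  i=0: D_i=min(4*3^0,110)=4, bounds=[0,4]
  i=1: D_i=min(4*3^1,110)=12, bounds=[0,12]
  i=2: D_i=min(4*3^2,110)=36, bounds=[0,36]
  i=3: D_i=min(4*3^3,110)=108, bounds=[0,108]
  i=4: D_i=min(4*3^4,110)=110, bounds=[0,110]
  i=5: D_i=min(4*3^5,110)=110, bounds=[0,110]

Answer: [0,4] [0,12] [0,36] [0,108] [0,110] [0,110]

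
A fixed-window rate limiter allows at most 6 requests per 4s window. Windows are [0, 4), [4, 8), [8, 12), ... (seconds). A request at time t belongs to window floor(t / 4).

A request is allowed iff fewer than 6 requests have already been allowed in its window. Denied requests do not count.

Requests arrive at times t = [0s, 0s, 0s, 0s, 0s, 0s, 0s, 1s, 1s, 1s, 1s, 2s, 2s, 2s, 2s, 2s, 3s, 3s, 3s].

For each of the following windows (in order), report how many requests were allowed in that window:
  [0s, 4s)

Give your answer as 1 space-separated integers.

Answer: 6

Derivation:
Processing requests:
  req#1 t=0s (window 0): ALLOW
  req#2 t=0s (window 0): ALLOW
  req#3 t=0s (window 0): ALLOW
  req#4 t=0s (window 0): ALLOW
  req#5 t=0s (window 0): ALLOW
  req#6 t=0s (window 0): ALLOW
  req#7 t=0s (window 0): DENY
  req#8 t=1s (window 0): DENY
  req#9 t=1s (window 0): DENY
  req#10 t=1s (window 0): DENY
  req#11 t=1s (window 0): DENY
  req#12 t=2s (window 0): DENY
  req#13 t=2s (window 0): DENY
  req#14 t=2s (window 0): DENY
  req#15 t=2s (window 0): DENY
  req#16 t=2s (window 0): DENY
  req#17 t=3s (window 0): DENY
  req#18 t=3s (window 0): DENY
  req#19 t=3s (window 0): DENY

Allowed counts by window: 6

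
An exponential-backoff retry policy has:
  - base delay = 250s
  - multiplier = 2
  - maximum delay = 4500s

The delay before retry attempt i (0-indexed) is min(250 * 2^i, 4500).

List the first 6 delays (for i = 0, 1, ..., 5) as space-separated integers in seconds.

Answer: 250 500 1000 2000 4000 4500

Derivation:
Computing each delay:
  i=0: min(250*2^0, 4500) = 250
  i=1: min(250*2^1, 4500) = 500
  i=2: min(250*2^2, 4500) = 1000
  i=3: min(250*2^3, 4500) = 2000
  i=4: min(250*2^4, 4500) = 4000
  i=5: min(250*2^5, 4500) = 4500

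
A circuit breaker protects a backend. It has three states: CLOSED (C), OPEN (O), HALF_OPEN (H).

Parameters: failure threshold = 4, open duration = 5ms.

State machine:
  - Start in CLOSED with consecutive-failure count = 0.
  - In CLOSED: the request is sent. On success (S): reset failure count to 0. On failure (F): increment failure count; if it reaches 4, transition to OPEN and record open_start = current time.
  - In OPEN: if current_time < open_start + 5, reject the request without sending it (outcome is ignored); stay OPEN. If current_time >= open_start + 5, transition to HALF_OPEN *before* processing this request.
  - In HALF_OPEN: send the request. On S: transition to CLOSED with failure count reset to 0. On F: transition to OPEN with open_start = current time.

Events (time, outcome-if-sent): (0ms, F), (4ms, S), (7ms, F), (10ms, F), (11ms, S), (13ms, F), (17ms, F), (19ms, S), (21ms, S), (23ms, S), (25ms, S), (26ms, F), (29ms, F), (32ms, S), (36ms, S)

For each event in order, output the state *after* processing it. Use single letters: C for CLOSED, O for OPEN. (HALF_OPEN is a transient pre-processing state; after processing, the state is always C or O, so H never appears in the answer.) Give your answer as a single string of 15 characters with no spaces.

State after each event:
  event#1 t=0ms outcome=F: state=CLOSED
  event#2 t=4ms outcome=S: state=CLOSED
  event#3 t=7ms outcome=F: state=CLOSED
  event#4 t=10ms outcome=F: state=CLOSED
  event#5 t=11ms outcome=S: state=CLOSED
  event#6 t=13ms outcome=F: state=CLOSED
  event#7 t=17ms outcome=F: state=CLOSED
  event#8 t=19ms outcome=S: state=CLOSED
  event#9 t=21ms outcome=S: state=CLOSED
  event#10 t=23ms outcome=S: state=CLOSED
  event#11 t=25ms outcome=S: state=CLOSED
  event#12 t=26ms outcome=F: state=CLOSED
  event#13 t=29ms outcome=F: state=CLOSED
  event#14 t=32ms outcome=S: state=CLOSED
  event#15 t=36ms outcome=S: state=CLOSED

Answer: CCCCCCCCCCCCCCC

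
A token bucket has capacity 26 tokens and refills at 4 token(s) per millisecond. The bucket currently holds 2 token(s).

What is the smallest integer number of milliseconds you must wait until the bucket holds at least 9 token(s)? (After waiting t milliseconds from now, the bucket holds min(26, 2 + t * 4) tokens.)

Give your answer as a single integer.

Answer: 2

Derivation:
Need 2 + t * 4 >= 9, so t >= 7/4.
Smallest integer t = ceil(7/4) = 2.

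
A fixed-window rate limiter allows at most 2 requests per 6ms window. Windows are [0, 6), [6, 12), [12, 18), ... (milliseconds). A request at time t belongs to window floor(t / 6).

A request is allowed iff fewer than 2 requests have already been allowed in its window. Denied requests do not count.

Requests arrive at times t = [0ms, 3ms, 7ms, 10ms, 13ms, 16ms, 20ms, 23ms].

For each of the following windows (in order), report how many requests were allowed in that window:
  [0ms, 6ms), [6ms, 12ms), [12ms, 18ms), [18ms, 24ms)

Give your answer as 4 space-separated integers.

Answer: 2 2 2 2

Derivation:
Processing requests:
  req#1 t=0ms (window 0): ALLOW
  req#2 t=3ms (window 0): ALLOW
  req#3 t=7ms (window 1): ALLOW
  req#4 t=10ms (window 1): ALLOW
  req#5 t=13ms (window 2): ALLOW
  req#6 t=16ms (window 2): ALLOW
  req#7 t=20ms (window 3): ALLOW
  req#8 t=23ms (window 3): ALLOW

Allowed counts by window: 2 2 2 2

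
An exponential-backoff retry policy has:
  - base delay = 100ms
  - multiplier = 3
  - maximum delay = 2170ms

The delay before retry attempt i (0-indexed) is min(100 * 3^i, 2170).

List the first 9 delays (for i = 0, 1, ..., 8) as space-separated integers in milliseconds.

Computing each delay:
  i=0: min(100*3^0, 2170) = 100
  i=1: min(100*3^1, 2170) = 300
  i=2: min(100*3^2, 2170) = 900
  i=3: min(100*3^3, 2170) = 2170
  i=4: min(100*3^4, 2170) = 2170
  i=5: min(100*3^5, 2170) = 2170
  i=6: min(100*3^6, 2170) = 2170
  i=7: min(100*3^7, 2170) = 2170
  i=8: min(100*3^8, 2170) = 2170

Answer: 100 300 900 2170 2170 2170 2170 2170 2170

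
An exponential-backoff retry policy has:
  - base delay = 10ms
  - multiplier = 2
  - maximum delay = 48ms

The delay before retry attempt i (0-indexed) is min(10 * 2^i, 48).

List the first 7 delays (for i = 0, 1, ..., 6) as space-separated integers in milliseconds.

Computing each delay:
  i=0: min(10*2^0, 48) = 10
  i=1: min(10*2^1, 48) = 20
  i=2: min(10*2^2, 48) = 40
  i=3: min(10*2^3, 48) = 48
  i=4: min(10*2^4, 48) = 48
  i=5: min(10*2^5, 48) = 48
  i=6: min(10*2^6, 48) = 48

Answer: 10 20 40 48 48 48 48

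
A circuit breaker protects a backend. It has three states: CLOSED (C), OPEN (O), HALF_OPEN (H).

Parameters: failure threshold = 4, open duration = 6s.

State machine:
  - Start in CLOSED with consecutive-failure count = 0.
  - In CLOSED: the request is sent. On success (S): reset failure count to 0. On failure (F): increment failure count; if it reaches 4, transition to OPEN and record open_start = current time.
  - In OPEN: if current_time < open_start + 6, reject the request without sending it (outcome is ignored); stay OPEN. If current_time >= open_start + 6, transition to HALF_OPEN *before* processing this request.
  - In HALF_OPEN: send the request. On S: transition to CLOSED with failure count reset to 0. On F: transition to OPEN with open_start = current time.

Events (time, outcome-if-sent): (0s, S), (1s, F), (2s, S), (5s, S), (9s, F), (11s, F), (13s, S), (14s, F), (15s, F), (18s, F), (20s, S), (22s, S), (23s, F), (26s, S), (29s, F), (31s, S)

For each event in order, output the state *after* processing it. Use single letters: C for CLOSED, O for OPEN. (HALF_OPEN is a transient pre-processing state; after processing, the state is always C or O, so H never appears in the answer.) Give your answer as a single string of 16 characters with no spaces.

Answer: CCCCCCCCCCCCCCCC

Derivation:
State after each event:
  event#1 t=0s outcome=S: state=CLOSED
  event#2 t=1s outcome=F: state=CLOSED
  event#3 t=2s outcome=S: state=CLOSED
  event#4 t=5s outcome=S: state=CLOSED
  event#5 t=9s outcome=F: state=CLOSED
  event#6 t=11s outcome=F: state=CLOSED
  event#7 t=13s outcome=S: state=CLOSED
  event#8 t=14s outcome=F: state=CLOSED
  event#9 t=15s outcome=F: state=CLOSED
  event#10 t=18s outcome=F: state=CLOSED
  event#11 t=20s outcome=S: state=CLOSED
  event#12 t=22s outcome=S: state=CLOSED
  event#13 t=23s outcome=F: state=CLOSED
  event#14 t=26s outcome=S: state=CLOSED
  event#15 t=29s outcome=F: state=CLOSED
  event#16 t=31s outcome=S: state=CLOSED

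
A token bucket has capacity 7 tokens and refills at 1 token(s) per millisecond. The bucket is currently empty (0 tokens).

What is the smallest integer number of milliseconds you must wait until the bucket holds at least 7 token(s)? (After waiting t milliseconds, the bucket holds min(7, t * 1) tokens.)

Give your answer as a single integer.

Answer: 7

Derivation:
Need t * 1 >= 7, so t >= 7/1.
Smallest integer t = ceil(7/1) = 7.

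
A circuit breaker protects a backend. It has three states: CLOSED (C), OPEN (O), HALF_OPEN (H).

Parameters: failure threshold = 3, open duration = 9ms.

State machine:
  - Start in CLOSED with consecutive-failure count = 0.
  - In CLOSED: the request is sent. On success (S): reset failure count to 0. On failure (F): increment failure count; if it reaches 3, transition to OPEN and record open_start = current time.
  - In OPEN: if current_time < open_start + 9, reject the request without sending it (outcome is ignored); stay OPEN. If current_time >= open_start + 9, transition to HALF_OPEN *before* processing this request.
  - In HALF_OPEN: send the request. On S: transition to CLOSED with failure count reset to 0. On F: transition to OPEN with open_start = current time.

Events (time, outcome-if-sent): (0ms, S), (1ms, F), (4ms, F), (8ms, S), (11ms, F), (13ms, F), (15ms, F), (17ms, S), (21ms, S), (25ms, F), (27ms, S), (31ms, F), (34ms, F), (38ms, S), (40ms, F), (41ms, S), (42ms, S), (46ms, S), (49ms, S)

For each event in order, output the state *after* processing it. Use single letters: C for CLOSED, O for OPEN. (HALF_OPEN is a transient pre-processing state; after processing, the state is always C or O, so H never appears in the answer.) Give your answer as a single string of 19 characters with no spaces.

Answer: CCCCCCOOOOOOOOOOOCC

Derivation:
State after each event:
  event#1 t=0ms outcome=S: state=CLOSED
  event#2 t=1ms outcome=F: state=CLOSED
  event#3 t=4ms outcome=F: state=CLOSED
  event#4 t=8ms outcome=S: state=CLOSED
  event#5 t=11ms outcome=F: state=CLOSED
  event#6 t=13ms outcome=F: state=CLOSED
  event#7 t=15ms outcome=F: state=OPEN
  event#8 t=17ms outcome=S: state=OPEN
  event#9 t=21ms outcome=S: state=OPEN
  event#10 t=25ms outcome=F: state=OPEN
  event#11 t=27ms outcome=S: state=OPEN
  event#12 t=31ms outcome=F: state=OPEN
  event#13 t=34ms outcome=F: state=OPEN
  event#14 t=38ms outcome=S: state=OPEN
  event#15 t=40ms outcome=F: state=OPEN
  event#16 t=41ms outcome=S: state=OPEN
  event#17 t=42ms outcome=S: state=OPEN
  event#18 t=46ms outcome=S: state=CLOSED
  event#19 t=49ms outcome=S: state=CLOSED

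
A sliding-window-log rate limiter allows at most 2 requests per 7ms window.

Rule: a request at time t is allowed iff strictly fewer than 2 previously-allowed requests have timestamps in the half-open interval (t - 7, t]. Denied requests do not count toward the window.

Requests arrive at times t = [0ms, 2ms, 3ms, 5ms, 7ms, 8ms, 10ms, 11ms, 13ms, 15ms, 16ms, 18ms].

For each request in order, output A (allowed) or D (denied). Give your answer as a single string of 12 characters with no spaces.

Tracking allowed requests in the window:
  req#1 t=0ms: ALLOW
  req#2 t=2ms: ALLOW
  req#3 t=3ms: DENY
  req#4 t=5ms: DENY
  req#5 t=7ms: ALLOW
  req#6 t=8ms: DENY
  req#7 t=10ms: ALLOW
  req#8 t=11ms: DENY
  req#9 t=13ms: DENY
  req#10 t=15ms: ALLOW
  req#11 t=16ms: DENY
  req#12 t=18ms: ALLOW

Answer: AADDADADDADA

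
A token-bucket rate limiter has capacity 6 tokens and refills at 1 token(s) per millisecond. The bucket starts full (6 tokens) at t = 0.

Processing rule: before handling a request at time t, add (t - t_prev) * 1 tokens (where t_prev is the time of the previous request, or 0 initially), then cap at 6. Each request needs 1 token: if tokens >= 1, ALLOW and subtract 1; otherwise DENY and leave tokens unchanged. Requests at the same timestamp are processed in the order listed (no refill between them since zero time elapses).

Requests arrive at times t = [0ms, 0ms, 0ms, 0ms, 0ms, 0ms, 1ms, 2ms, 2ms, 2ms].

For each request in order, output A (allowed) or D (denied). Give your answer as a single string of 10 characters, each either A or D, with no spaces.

Answer: AAAAAAAADD

Derivation:
Simulating step by step:
  req#1 t=0ms: ALLOW
  req#2 t=0ms: ALLOW
  req#3 t=0ms: ALLOW
  req#4 t=0ms: ALLOW
  req#5 t=0ms: ALLOW
  req#6 t=0ms: ALLOW
  req#7 t=1ms: ALLOW
  req#8 t=2ms: ALLOW
  req#9 t=2ms: DENY
  req#10 t=2ms: DENY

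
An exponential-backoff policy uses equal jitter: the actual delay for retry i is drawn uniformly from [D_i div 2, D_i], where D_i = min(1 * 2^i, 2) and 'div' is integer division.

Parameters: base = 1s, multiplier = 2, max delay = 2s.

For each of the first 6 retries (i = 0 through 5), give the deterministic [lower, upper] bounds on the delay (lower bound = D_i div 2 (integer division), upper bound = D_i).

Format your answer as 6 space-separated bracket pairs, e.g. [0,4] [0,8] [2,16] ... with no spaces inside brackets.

Answer: [0,1] [1,2] [1,2] [1,2] [1,2] [1,2]

Derivation:
Computing bounds per retry:
  i=0: D_i=min(1*2^0,2)=1, bounds=[0,1]
  i=1: D_i=min(1*2^1,2)=2, bounds=[1,2]
  i=2: D_i=min(1*2^2,2)=2, bounds=[1,2]
  i=3: D_i=min(1*2^3,2)=2, bounds=[1,2]
  i=4: D_i=min(1*2^4,2)=2, bounds=[1,2]
  i=5: D_i=min(1*2^5,2)=2, bounds=[1,2]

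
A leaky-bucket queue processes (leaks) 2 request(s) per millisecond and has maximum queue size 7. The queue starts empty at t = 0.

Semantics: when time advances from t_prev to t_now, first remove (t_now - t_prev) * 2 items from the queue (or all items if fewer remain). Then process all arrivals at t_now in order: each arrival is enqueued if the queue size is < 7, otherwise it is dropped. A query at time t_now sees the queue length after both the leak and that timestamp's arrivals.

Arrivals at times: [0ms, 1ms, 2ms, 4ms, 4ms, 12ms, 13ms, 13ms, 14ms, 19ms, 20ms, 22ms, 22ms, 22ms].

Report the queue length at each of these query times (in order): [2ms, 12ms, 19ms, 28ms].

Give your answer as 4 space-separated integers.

Answer: 1 1 1 0

Derivation:
Queue lengths at query times:
  query t=2ms: backlog = 1
  query t=12ms: backlog = 1
  query t=19ms: backlog = 1
  query t=28ms: backlog = 0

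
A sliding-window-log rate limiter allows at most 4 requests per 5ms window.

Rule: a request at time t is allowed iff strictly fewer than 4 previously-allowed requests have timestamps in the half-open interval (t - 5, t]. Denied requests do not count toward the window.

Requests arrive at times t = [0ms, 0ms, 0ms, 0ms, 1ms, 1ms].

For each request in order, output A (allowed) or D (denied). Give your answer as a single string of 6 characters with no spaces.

Tracking allowed requests in the window:
  req#1 t=0ms: ALLOW
  req#2 t=0ms: ALLOW
  req#3 t=0ms: ALLOW
  req#4 t=0ms: ALLOW
  req#5 t=1ms: DENY
  req#6 t=1ms: DENY

Answer: AAAADD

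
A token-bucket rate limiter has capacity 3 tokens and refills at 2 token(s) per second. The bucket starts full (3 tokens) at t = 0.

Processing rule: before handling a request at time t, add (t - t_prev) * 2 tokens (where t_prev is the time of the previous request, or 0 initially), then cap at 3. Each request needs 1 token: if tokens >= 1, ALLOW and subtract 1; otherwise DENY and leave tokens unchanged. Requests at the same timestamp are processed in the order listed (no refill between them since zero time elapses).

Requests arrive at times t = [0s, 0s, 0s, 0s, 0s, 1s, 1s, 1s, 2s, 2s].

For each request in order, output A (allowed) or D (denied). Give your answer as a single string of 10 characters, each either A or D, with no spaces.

Simulating step by step:
  req#1 t=0s: ALLOW
  req#2 t=0s: ALLOW
  req#3 t=0s: ALLOW
  req#4 t=0s: DENY
  req#5 t=0s: DENY
  req#6 t=1s: ALLOW
  req#7 t=1s: ALLOW
  req#8 t=1s: DENY
  req#9 t=2s: ALLOW
  req#10 t=2s: ALLOW

Answer: AAADDAADAA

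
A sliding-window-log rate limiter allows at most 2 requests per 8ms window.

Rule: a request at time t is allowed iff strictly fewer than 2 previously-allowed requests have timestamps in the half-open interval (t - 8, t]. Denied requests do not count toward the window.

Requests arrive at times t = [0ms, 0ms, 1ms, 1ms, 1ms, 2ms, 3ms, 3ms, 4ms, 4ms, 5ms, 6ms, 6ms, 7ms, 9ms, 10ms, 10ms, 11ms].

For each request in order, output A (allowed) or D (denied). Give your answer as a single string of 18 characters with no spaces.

Tracking allowed requests in the window:
  req#1 t=0ms: ALLOW
  req#2 t=0ms: ALLOW
  req#3 t=1ms: DENY
  req#4 t=1ms: DENY
  req#5 t=1ms: DENY
  req#6 t=2ms: DENY
  req#7 t=3ms: DENY
  req#8 t=3ms: DENY
  req#9 t=4ms: DENY
  req#10 t=4ms: DENY
  req#11 t=5ms: DENY
  req#12 t=6ms: DENY
  req#13 t=6ms: DENY
  req#14 t=7ms: DENY
  req#15 t=9ms: ALLOW
  req#16 t=10ms: ALLOW
  req#17 t=10ms: DENY
  req#18 t=11ms: DENY

Answer: AADDDDDDDDDDDDAADD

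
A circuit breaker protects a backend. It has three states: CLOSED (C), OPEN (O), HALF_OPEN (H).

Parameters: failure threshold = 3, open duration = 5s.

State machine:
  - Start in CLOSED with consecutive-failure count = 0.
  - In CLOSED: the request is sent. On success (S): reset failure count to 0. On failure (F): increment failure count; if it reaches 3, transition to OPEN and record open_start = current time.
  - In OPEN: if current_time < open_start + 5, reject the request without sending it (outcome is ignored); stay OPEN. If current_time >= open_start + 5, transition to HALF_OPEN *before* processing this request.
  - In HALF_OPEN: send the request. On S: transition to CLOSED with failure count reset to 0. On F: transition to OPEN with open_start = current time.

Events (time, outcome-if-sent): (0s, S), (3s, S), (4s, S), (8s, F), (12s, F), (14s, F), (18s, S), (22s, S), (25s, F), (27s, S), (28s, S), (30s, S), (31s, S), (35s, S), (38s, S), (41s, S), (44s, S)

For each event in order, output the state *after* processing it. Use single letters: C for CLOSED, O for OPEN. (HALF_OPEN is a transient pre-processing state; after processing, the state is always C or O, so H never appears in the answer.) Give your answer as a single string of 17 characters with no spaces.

State after each event:
  event#1 t=0s outcome=S: state=CLOSED
  event#2 t=3s outcome=S: state=CLOSED
  event#3 t=4s outcome=S: state=CLOSED
  event#4 t=8s outcome=F: state=CLOSED
  event#5 t=12s outcome=F: state=CLOSED
  event#6 t=14s outcome=F: state=OPEN
  event#7 t=18s outcome=S: state=OPEN
  event#8 t=22s outcome=S: state=CLOSED
  event#9 t=25s outcome=F: state=CLOSED
  event#10 t=27s outcome=S: state=CLOSED
  event#11 t=28s outcome=S: state=CLOSED
  event#12 t=30s outcome=S: state=CLOSED
  event#13 t=31s outcome=S: state=CLOSED
  event#14 t=35s outcome=S: state=CLOSED
  event#15 t=38s outcome=S: state=CLOSED
  event#16 t=41s outcome=S: state=CLOSED
  event#17 t=44s outcome=S: state=CLOSED

Answer: CCCCCOOCCCCCCCCCC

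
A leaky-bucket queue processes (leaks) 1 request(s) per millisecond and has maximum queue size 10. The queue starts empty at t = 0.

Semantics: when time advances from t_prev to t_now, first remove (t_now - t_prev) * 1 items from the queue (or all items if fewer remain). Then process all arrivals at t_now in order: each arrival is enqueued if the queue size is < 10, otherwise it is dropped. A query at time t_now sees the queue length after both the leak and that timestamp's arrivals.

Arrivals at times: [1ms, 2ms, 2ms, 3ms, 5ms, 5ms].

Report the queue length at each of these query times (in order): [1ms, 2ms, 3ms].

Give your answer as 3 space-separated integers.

Answer: 1 2 2

Derivation:
Queue lengths at query times:
  query t=1ms: backlog = 1
  query t=2ms: backlog = 2
  query t=3ms: backlog = 2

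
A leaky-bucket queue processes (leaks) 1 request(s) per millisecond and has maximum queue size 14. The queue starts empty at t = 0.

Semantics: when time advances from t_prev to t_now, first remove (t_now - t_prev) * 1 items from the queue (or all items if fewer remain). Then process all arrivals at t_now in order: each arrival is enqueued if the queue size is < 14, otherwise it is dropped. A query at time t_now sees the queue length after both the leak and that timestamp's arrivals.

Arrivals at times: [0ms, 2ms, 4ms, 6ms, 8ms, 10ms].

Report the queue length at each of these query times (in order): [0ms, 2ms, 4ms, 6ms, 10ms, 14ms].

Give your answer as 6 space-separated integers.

Answer: 1 1 1 1 1 0

Derivation:
Queue lengths at query times:
  query t=0ms: backlog = 1
  query t=2ms: backlog = 1
  query t=4ms: backlog = 1
  query t=6ms: backlog = 1
  query t=10ms: backlog = 1
  query t=14ms: backlog = 0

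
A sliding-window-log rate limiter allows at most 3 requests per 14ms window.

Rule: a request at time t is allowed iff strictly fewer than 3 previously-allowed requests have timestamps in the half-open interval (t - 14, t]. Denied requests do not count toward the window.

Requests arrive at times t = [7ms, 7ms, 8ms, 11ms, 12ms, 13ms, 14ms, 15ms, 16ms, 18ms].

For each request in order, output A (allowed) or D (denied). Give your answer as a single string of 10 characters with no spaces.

Answer: AAADDDDDDD

Derivation:
Tracking allowed requests in the window:
  req#1 t=7ms: ALLOW
  req#2 t=7ms: ALLOW
  req#3 t=8ms: ALLOW
  req#4 t=11ms: DENY
  req#5 t=12ms: DENY
  req#6 t=13ms: DENY
  req#7 t=14ms: DENY
  req#8 t=15ms: DENY
  req#9 t=16ms: DENY
  req#10 t=18ms: DENY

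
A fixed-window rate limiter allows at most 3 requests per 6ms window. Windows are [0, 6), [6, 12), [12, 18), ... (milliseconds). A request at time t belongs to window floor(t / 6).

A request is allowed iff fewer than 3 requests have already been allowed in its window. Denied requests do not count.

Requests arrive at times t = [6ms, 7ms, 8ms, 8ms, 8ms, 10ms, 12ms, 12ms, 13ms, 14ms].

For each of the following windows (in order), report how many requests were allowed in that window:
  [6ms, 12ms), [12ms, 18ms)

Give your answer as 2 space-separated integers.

Processing requests:
  req#1 t=6ms (window 1): ALLOW
  req#2 t=7ms (window 1): ALLOW
  req#3 t=8ms (window 1): ALLOW
  req#4 t=8ms (window 1): DENY
  req#5 t=8ms (window 1): DENY
  req#6 t=10ms (window 1): DENY
  req#7 t=12ms (window 2): ALLOW
  req#8 t=12ms (window 2): ALLOW
  req#9 t=13ms (window 2): ALLOW
  req#10 t=14ms (window 2): DENY

Allowed counts by window: 3 3

Answer: 3 3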